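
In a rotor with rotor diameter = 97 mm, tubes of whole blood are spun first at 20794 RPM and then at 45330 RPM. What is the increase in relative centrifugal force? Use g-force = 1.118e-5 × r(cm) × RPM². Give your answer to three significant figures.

88000 g

r = 97 mm / 2 = 48.5 mm = 4.85 cm
RCF₁ = 1.118 × 10⁻⁵ × 4.85 × (20794)² = 1.118 × 10⁻⁵ × 4.85 × 432,390,436 ≈ 23,445.5 × g
RCF₂ = 1.118 × 10⁻⁵ × 4.85 × (45330)² = 1.118 × 10⁻⁵ × 4.85 × 2,054,808,900 ≈ 111,417.9 × g
Increase = 111,417.9 − 23,445.5 = 87,972.4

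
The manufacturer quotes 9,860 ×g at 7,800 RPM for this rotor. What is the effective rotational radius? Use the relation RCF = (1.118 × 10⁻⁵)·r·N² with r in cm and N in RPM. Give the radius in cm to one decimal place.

r ≈ 14.5 cm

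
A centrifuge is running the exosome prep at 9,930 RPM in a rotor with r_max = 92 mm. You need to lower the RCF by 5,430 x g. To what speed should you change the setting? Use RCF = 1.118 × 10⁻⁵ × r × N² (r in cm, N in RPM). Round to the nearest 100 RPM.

r = 92 mm = 9.2 cm
Current RCF = 1.118 × 10⁻⁵ × 9.2 × (9930)² = 1.118 × 10⁻⁵ × 9.2 × 98,604,900 ≈ 10,142.1 × g
Target RCF = 10,142.1 − 5,430 = 4,712.1 × g
N² = 4,712.1 / (10.2856 × 10⁻⁵) = 45,812,592
N ≈ √45,812,592 ≈ 6,768.5

N₂ ≈ 6800 RPM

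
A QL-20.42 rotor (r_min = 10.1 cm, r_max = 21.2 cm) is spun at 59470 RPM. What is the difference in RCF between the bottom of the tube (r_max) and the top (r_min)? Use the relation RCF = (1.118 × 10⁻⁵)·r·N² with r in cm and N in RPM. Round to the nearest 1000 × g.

≈ 439000 ×g

ΔRCF = 1.118 × 10⁻⁵ × (r_max − r_min) × N² = 1.118 × 10⁻⁵ × 11.1 × 3,536,680,900 ≈ 438,895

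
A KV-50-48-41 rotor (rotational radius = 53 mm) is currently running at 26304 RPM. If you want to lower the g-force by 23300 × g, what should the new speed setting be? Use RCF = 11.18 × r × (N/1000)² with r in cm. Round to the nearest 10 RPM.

17280 RPM

r = 53 mm = 5.3 cm
Current RCF = 11.18 × 5.3 × (26.304)² = 11.18 × 5.3 × 691.900416 ≈ 40,997.9 × g
Target RCF = 40,997.9 − 23,300 = 17,697.9 × g
(N/1000)² = 17,697.9 / 59.254 = 298.6786
N = 1000 × √298.6786 ≈ 17,282.3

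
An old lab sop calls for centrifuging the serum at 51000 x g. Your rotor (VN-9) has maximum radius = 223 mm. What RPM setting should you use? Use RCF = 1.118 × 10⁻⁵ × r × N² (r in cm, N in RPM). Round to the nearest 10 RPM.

r = 223 mm = 22.3 cm
51,000 = 1.118 × 10⁻⁵ × 22.3 × N²
N² = 51,000 / (24.9314 × 10⁻⁵) = 204,561,316
N ≈ √204,561,316 ≈ 14,302.5

≈ 14300 RPM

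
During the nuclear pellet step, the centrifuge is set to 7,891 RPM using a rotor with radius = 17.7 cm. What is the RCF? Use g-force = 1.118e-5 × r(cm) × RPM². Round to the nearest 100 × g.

RCF = 1.118 × 10⁻⁵ × r × N²
RCF = 1.118 × 10⁻⁵ × 17.7 × (7891)² = 1.118 × 10⁻⁵ × 17.7 × 62,267,881 ≈ 12,321.9 × g

RCF ≈ 12300 x g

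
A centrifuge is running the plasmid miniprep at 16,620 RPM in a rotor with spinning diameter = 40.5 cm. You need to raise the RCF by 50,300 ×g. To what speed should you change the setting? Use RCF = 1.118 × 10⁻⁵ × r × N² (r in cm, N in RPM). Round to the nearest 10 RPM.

≈ 22320 RPM

r = 40.5 / 2 = 20.25 cm
Current RCF = 1.118 × 10⁻⁵ × 20.25 × (16620)² = 1.118 × 10⁻⁵ × 20.25 × 276,224,400 ≈ 62,535.8 × g
Target RCF = 62,535.8 + 50,300 = 112,835.8 × g
N² = 112,835.8 / (22.6395 × 10⁻⁵) = 498,402,350
N ≈ √498,402,350 ≈ 22,324.9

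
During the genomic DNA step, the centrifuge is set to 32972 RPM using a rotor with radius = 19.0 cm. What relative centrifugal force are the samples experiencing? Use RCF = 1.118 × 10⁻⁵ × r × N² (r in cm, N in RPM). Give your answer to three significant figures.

231000 g

RCF = 1.118 × 10⁻⁵ × 19 × (32972)² = 1.118 × 10⁻⁵ × 19 × 1,087,152,784 ≈ 230,933 × g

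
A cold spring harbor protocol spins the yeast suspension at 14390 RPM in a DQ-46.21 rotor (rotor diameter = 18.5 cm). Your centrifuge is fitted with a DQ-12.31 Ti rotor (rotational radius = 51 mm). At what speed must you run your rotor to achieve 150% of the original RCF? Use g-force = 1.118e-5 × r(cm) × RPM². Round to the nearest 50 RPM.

Original rotor: r = 18.5 / 2 = 9.25 cm
RCF_original = 1.118 × 10⁻⁵ × 9.25 × (14390)² = 1.118 × 10⁻⁵ × 9.25 × 207,072,100 ≈ 21,414.4 × g
Target RCF = 1.5 × 21,414.4 ≈ 32,121.6 × g
Your rotor: r = 51 mm = 5.1 cm
32,121.6 = 1.118 × 10⁻⁵ × 5.1 × N²
N² = 32,121.6 / (5.7018 × 10⁻⁵) = 563,358,939
N ≈ √563,358,939 ≈ 23,735.2

≈ 23750 RPM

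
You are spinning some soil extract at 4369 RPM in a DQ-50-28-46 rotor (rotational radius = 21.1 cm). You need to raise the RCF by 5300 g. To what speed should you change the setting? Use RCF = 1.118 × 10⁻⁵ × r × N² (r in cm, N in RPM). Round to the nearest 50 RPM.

Current RCF = 1.118 × 10⁻⁵ × 21.1 × (4369)² = 1.118 × 10⁻⁵ × 21.1 × 19,088,161 ≈ 4,502.9 × g
Target RCF = 4,502.9 + 5,300 = 9,802.9 × g
N² = 9,802.9 / (23.5898 × 10⁻⁵) = 41,555,672
N ≈ √41,555,672 ≈ 6,446.4

6450 RPM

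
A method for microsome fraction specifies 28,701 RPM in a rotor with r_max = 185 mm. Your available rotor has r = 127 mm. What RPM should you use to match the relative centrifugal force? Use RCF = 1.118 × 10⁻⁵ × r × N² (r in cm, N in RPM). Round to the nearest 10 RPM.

≈ 34640 RPM

Original rotor: r = 185 mm = 18.5 cm
RCF_original = 1.118 × 10⁻⁵ × 18.5 × (28701)² = 1.118 × 10⁻⁵ × 18.5 × 823,747,401 ≈ 170,375.7 × g
Your rotor: r = 127 mm = 12.7 cm
170,375.7 = 1.118 × 10⁻⁵ × 12.7 × N²
N² = 170,375.7 / (14.1986 × 10⁻⁵) = 1,199,947,178
N ≈ √1,199,947,178 ≈ 34,640.3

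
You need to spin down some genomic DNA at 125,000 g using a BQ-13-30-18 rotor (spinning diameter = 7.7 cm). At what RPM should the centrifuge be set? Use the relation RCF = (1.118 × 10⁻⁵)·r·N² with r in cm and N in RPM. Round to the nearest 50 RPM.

≈ 53900 RPM

r = 7.7 / 2 = 3.85 cm
125,000 = 1.118 × 10⁻⁵ × 3.85 × N²
N² = 125,000 / (4.3043 × 10⁻⁵) = 2,904,072,672
N ≈ √2,904,072,672 ≈ 53,889.4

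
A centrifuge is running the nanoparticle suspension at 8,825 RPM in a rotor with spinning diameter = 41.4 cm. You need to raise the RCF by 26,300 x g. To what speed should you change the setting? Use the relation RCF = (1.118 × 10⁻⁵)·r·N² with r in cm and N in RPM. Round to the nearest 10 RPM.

N₂ ≈ 13840 RPM

r = 41.4 / 2 = 20.7 cm
Current RCF = 1.118 × 10⁻⁵ × 20.7 × (8825)² = 1.118 × 10⁻⁵ × 20.7 × 77,880,625 ≈ 18,023.6 × g
Target RCF = 18,023.6 + 26,300 = 44,323.6 × g
N² = 44,323.6 / (23.1426 × 10⁻⁵) = 191,523,856
N ≈ √191,523,856 ≈ 13,839.2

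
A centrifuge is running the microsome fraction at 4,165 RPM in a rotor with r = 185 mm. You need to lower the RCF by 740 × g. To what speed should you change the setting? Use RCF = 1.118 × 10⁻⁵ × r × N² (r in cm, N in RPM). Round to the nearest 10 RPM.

r = 185 mm = 18.5 cm
Current RCF = 1.118 × 10⁻⁵ × 18.5 × (4165)² = 1.118 × 10⁻⁵ × 18.5 × 17,347,225 ≈ 3,587.9 × g
Target RCF = 3,587.9 − 740 = 2,847.9 × g
N² = 2,847.9 / (20.683 × 10⁻⁵) = 13,769,279
N ≈ √13,769,279 ≈ 3,710.7

≈ 3710 RPM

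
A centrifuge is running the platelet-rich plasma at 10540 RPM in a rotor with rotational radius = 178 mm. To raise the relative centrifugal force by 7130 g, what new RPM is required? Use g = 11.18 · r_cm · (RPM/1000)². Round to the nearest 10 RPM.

12120 RPM

r = 178 mm = 17.8 cm
Current RCF = 11.18 × 17.8 × (10.54)² = 11.18 × 17.8 × 111.0916 ≈ 22,107.7 × g
Target RCF = 22,107.7 + 7,130 = 29,237.7 × g
(N/1000)² = 29,237.7 / 199.004 = 146.9202
N = 1000 × √146.9202 ≈ 12,121.1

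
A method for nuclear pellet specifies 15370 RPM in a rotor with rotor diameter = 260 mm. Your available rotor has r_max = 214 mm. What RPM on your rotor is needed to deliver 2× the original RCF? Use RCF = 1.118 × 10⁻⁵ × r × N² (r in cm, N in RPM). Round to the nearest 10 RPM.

Original rotor: r = 260 mm / 2 = 130 mm = 13 cm
RCF = 1.118 × 10⁻⁵ × r × N²
RCF_original = 1.118 × 10⁻⁵ × 13 × (15370)² = 1.118 × 10⁻⁵ × 13 × 236,236,900 ≈ 34,334.7 × g
Target RCF = 2 × 34,334.7 ≈ 68,669.4 × g
Your rotor: r = 214 mm = 21.4 cm
68,669.4 = 1.118 × 10⁻⁵ × 21.4 × N²
N² = 68,669.4 / (23.9252 × 10⁻⁵) = 287,017,036
N ≈ √287,017,036 ≈ 16,941.6

≈ 16940 RPM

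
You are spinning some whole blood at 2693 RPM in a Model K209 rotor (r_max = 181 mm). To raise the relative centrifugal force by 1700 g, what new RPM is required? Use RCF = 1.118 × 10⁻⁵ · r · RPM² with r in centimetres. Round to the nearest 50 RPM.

3950 RPM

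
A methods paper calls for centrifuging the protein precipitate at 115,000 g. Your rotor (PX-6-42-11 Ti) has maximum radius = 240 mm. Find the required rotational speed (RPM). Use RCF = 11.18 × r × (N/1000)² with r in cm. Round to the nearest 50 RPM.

N ≈ 20700 RPM

r = 240 mm = 24.0 cm
RCF = 11.18 × r × (N/1000)²
115,000 = 11.18 × 24 × (N/1000)²
(N/1000)² = 115,000 / 268.32 = 428.5927
N = 1000 × √428.5927 ≈ 20,702.5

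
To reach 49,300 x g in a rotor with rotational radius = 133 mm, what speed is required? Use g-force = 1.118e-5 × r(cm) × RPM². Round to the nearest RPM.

r = 133 mm = 13.3 cm
49,300 = 1.118 × 10⁻⁵ × 13.3 × N²
N² = 49,300 / (14.8694 × 10⁻⁵) = 331,553,392
N ≈ √331,553,392 ≈ 18,208.6

≈ 18209 RPM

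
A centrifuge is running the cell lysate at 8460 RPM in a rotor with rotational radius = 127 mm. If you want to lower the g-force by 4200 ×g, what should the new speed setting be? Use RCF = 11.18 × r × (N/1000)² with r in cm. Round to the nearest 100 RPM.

r = 127 mm = 12.7 cm
Current RCF = 11.18 × 12.7 × (8.46)² = 11.18 × 12.7 × 71.5716 ≈ 10,162.2 × g
Target RCF = 10,162.2 − 4,200 = 5,962.2 × g
(N/1000)² = 5,962.2 / 141.986 = 41.99146
N = 1000 × √41.99146 ≈ 6,480.1

≈ 6500 RPM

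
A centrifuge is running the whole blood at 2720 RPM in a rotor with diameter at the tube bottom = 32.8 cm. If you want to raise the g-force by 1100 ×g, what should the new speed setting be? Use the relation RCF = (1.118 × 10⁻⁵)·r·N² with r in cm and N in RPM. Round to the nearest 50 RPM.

N₂ ≈ 3650 RPM

r = 32.8 / 2 = 16.4 cm
Current RCF = 1.118 × 10⁻⁵ × 16.4 × (2720)² = 1.118 × 10⁻⁵ × 16.4 × 7,398,400 ≈ 1,356.5 × g
Target RCF = 1,356.5 + 1,100 = 2,456.5 × g
N² = 2,456.5 / (18.3352 × 10⁻⁵) = 13,397,727
N ≈ √13,397,727 ≈ 3,660.3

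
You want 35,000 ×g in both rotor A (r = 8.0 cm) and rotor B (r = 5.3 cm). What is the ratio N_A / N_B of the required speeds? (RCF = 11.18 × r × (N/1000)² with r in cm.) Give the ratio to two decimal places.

0.81

At fixed RCF, N ∝ 1/√r, so N_A/N_B = √(r_B/r_A) = √(5.3/8.0) = √0.662500 = 0.8139.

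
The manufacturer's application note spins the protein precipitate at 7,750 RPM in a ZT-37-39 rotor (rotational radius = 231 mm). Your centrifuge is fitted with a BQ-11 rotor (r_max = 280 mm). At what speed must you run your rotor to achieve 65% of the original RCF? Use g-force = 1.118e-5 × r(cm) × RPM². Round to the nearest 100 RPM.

Original rotor: r = 231 mm = 23.1 cm
RCF_original = 1.118 × 10⁻⁵ × 23.1 × (7750)² = 1.118 × 10⁻⁵ × 23.1 × 60,062,500 ≈ 15,511.6 × g
Target RCF = 0.65 × 15,511.6 ≈ 10,082.5 × g
Your rotor: r = 280 mm = 28.0 cm
10,082.5 = 1.118 × 10⁻⁵ × 28 × N²
N² = 10,082.5 / (31.304 × 10⁻⁵) = 32,208,344
N ≈ √32,208,344 ≈ 5,675.2

5700 RPM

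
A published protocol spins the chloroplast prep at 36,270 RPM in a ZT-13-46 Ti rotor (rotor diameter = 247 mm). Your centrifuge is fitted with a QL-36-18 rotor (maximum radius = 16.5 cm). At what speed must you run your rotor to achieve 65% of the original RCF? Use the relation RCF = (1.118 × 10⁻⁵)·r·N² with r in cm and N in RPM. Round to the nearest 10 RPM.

25300 RPM

Original rotor: r = 247 mm / 2 = 123.5 mm = 12.35 cm
RCF_original = 1.118 × 10⁻⁵ × 12.35 × (36270)² = 1.118 × 10⁻⁵ × 12.35 × 1,315,512,900 ≈ 181,636.8 × g
Target RCF = 0.65 × 181,636.8 ≈ 118,063.9 × g
118,063.9 = 1.118 × 10⁻⁵ × 16.5 × N²
N² = 118,063.9 / (18.447 × 10⁻⁵) = 640,016,805
N ≈ √640,016,805 ≈ 25,298.6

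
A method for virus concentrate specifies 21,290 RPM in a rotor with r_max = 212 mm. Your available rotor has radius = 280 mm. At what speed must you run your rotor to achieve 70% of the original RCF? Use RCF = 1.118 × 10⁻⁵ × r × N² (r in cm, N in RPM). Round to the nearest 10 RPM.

Original rotor: r = 212 mm = 21.2 cm
RCF = 1.118 × 10⁻⁵ × r × N²
RCF_original = 1.118 × 10⁻⁵ × 21.2 × (21290)² = 1.118 × 10⁻⁵ × 21.2 × 453,264,100 ≈ 107,430.8 × g
Target RCF = 0.7 × 107,430.8 ≈ 75,201.6 × g
Your rotor: r = 280 mm = 28.0 cm
75,201.6 = 1.118 × 10⁻⁵ × 28 × N²
N² = 75,201.6 / (31.304 × 10⁻⁵) = 240,230,003
N ≈ √240,230,003 ≈ 15,499.4

≈ 15500 RPM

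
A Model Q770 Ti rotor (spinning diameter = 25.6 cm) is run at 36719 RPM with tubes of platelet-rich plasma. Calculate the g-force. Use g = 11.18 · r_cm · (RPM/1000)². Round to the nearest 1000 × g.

≈ 193000 ×g

r = 25.6 / 2 = 12.8 cm
RCF = 11.18 × r × (N/1000)²
RCF = 11.18 × 12.8 × (36.719)² = 11.18 × 12.8 × 1,348.284961 ≈ 192,945 × g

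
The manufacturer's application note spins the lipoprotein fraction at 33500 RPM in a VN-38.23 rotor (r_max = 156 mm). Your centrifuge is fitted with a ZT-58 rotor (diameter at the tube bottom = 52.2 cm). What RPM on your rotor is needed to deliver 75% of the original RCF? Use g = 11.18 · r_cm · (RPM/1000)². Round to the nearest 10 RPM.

≈ 22430 RPM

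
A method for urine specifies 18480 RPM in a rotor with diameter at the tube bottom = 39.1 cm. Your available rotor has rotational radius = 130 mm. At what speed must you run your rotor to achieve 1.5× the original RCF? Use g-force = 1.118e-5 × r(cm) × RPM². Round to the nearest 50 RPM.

27750 RPM

Original rotor: r = 39.1 / 2 = 19.55 cm
RCF_original = 1.118 × 10⁻⁵ × 19.55 × (18480)² = 1.118 × 10⁻⁵ × 19.55 × 341,510,400 ≈ 74,643.6 × g
Target RCF = 1.5 × 74,643.6 ≈ 111,965.4 × g
Your rotor: r = 130 mm = 13.0 cm
111,965.4 = 1.118 × 10⁻⁵ × 13 × N²
N² = 111,965.4 / (14.534 × 10⁻⁵) = 770,368,790
N ≈ √770,368,790 ≈ 27,755.5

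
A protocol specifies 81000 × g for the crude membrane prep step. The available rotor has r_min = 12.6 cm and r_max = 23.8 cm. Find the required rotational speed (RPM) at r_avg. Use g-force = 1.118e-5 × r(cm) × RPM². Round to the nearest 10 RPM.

r_avg = (12.6 + 23.8) / 2 = 18.2 cm
81,000 = 1.118 × 10⁻⁵ × 18.2 × N²
N² = 81,000 / (20.3476 × 10⁻⁵) = 398,081,346
N ≈ √398,081,346 ≈ 19,952.0

19950 RPM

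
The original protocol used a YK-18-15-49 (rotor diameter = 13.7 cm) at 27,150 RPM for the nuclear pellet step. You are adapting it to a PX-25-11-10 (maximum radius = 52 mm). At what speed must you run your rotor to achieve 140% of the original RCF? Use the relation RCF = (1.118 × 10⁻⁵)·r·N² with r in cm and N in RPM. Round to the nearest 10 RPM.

≈ 36870 RPM

Original rotor: r = 13.7 / 2 = 6.85 cm
RCF_original = 1.118 × 10⁻⁵ × 6.85 × (27150)² = 1.118 × 10⁻⁵ × 6.85 × 737,122,500 ≈ 56,451.1 × g
Target RCF = 1.4 × 56,451.1 ≈ 79,031.5 × g
Your rotor: r = 52 mm = 5.2 cm
79,031.5 = 1.118 × 10⁻⁵ × 5.2 × N²
N² = 79,031.5 / (5.8136 × 10⁻⁵) = 1,359,424,453
N ≈ √1,359,424,453 ≈ 36,870.4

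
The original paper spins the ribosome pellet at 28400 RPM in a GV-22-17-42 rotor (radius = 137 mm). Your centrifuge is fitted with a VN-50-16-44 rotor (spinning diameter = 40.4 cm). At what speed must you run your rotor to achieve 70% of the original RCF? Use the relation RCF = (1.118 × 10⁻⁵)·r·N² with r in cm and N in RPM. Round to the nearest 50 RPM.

Original rotor: r = 137 mm = 13.7 cm
RCF = 1.118 × 10⁻⁵ × r × N²
RCF_original = 1.118 × 10⁻⁵ × 13.7 × (28400)² = 1.118 × 10⁻⁵ × 13.7 × 806,560,000 ≈ 123,537.6 × g
Target RCF = 0.7 × 123,537.6 ≈ 86,476.3 × g
Your rotor: r = 40.4 / 2 = 20.2 cm
86,476.3 = 1.118 × 10⁻⁵ × 20.2 × N²
N² = 86,476.3 / (22.5836 × 10⁻⁵) = 382,916,364
N ≈ √382,916,364 ≈ 19,568.2

19550 RPM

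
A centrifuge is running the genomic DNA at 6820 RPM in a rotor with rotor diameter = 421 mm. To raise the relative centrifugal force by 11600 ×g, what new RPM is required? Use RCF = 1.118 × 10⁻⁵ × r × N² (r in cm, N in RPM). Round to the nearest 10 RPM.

9790 RPM

r = 421 mm / 2 = 210.5 mm = 21.05 cm
Current RCF = 1.118 × 10⁻⁵ × 21.05 × (6820)² = 1.118 × 10⁻⁵ × 21.05 × 46,512,400 ≈ 10,946.2 × g
Target RCF = 10,946.2 + 11,600 = 22,546.2 × g
N² = 22,546.2 / (23.5339 × 10⁻⁵) = 95,803,076
N ≈ √95,803,076 ≈ 9,787.9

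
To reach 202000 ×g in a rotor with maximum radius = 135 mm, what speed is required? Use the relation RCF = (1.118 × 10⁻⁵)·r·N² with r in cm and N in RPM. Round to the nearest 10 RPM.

N ≈ 36580 RPM

r = 135 mm = 13.5 cm
202,000 = 1.118 × 10⁻⁵ × 13.5 × N²
N² = 202,000 / (15.093 × 10⁻⁵) = 1,338,368,780
N ≈ √1,338,368,780 ≈ 36,583.7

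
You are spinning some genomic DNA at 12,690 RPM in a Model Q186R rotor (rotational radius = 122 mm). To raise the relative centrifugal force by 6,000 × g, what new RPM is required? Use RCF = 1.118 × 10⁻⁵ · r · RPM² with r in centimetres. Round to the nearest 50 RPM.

r = 122 mm = 12.2 cm
Current RCF = 1.118 × 10⁻⁵ × 12.2 × (12690)² = 1.118 × 10⁻⁵ × 12.2 × 161,036,100 ≈ 21,964.7 × g
Target RCF = 21,964.7 + 6,000 = 27,964.7 × g
N² = 27,964.7 / (13.6396 × 10⁻⁵) = 205,025,807
N ≈ √205,025,807 ≈ 14,318.7

N₂ ≈ 14300 RPM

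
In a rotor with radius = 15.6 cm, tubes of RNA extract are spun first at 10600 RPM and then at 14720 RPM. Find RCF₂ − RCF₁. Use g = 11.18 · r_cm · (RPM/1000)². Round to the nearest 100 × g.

≈ 18200 ×g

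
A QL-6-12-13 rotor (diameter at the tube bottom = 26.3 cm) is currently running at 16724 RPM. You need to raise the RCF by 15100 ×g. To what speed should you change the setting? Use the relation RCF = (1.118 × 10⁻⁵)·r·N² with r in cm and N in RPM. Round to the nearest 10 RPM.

≈ 19560 RPM

r = 26.3 / 2 = 13.15 cm
Current RCF = 1.118 × 10⁻⁵ × 13.15 × (16724)² = 1.118 × 10⁻⁵ × 13.15 × 279,692,176 ≈ 41,119.5 × g
Target RCF = 41,119.5 + 15,100 = 56,219.5 × g
N² = 56,219.5 / (14.7017 × 10⁻⁵) = 382,401,355
N ≈ √382,401,355 ≈ 19,555.1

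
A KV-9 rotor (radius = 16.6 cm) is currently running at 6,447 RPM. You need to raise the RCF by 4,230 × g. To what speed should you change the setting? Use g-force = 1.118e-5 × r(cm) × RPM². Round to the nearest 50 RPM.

N₂ ≈ 8000 RPM

Current RCF = 1.118 × 10⁻⁵ × 16.6 × (6447)² = 1.118 × 10⁻⁵ × 16.6 × 41,563,809 ≈ 7,713.7 × g
Target RCF = 7,713.7 + 4,230 = 11,943.7 × g
N² = 11,943.7 / (18.5588 × 10⁻⁵) = 64,355,993
N ≈ √64,355,993 ≈ 8,022.2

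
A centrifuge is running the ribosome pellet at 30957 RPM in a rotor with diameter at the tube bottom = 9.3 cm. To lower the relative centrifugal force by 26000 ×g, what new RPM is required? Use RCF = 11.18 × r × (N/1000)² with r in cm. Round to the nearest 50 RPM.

21400 RPM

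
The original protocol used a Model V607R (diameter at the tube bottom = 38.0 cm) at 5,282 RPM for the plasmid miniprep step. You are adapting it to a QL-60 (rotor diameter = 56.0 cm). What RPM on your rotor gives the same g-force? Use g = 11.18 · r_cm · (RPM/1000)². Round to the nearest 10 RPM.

≈ 4350 RPM

Original rotor: r = 38.0 / 2 = 19 cm
RCF = 11.18 × r × (N/1000)²
RCF_original = 11.18 × 19 × (5.282)² = 11.18 × 19 × 27.899524 ≈ 5,926.4 × g
Your rotor: r = 56.0 / 2 = 28 cm
5,926.4 = 11.18 × 28 × (N/1000)²
(N/1000)² = 5,926.4 / 313.04 = 18.93177
N = 1000 × √18.93177 ≈ 4,351.1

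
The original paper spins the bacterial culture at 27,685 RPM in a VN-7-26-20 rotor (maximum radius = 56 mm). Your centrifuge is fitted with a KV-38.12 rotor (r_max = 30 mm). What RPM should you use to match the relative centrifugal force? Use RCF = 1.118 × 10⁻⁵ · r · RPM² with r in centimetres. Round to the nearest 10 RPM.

Original rotor: r = 56 mm = 5.6 cm
RCF = 1.118 × 10⁻⁵ × r × N²
RCF_original = 1.118 × 10⁻⁵ × 5.6 × (27685)² = 1.118 × 10⁻⁵ × 5.6 × 766,459,225 ≈ 47,986.5 × g
Your rotor: r = 30 mm = 3.0 cm
47,986.5 = 1.118 × 10⁻⁵ × 3 × N²
N² = 47,986.5 / (3.354 × 10⁻⁵) = 1,430,724,508
N ≈ √1,430,724,508 ≈ 37,824.9

37820 RPM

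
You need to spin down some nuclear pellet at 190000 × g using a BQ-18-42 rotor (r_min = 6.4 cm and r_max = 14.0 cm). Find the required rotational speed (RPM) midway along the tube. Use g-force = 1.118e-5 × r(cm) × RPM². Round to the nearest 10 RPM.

r_avg = (6.4 + 14.0) / 2 = 10.2 cm
RCF = 1.118 × 10⁻⁵ × r × N²
190,000 = 1.118 × 10⁻⁵ × 10.2 × N²
N² = 190,000 / (11.4036 × 10⁻⁵) = 1,666,140,517
N ≈ √1,666,140,517 ≈ 40,818.4

≈ 40820 RPM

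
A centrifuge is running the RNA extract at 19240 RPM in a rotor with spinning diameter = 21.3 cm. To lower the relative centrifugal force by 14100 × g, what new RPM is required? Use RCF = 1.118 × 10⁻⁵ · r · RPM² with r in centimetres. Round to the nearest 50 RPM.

≈ 15850 RPM

r = 21.3 / 2 = 10.65 cm
Current RCF = 1.118 × 10⁻⁵ × 10.65 × (19240)² = 1.118 × 10⁻⁵ × 10.65 × 370,177,600 ≈ 44,075.9 × g
Target RCF = 44,075.9 − 14,100 = 29,975.9 × g
N² = 29,975.9 / (11.9067 × 10⁻⁵) = 251,756,574
N ≈ √251,756,574 ≈ 15,866.8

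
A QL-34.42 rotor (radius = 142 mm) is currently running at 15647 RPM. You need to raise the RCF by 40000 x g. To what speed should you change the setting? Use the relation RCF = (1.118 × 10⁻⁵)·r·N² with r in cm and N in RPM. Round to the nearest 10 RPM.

≈ 22290 RPM

r = 142 mm = 14.2 cm
Current RCF = 1.118 × 10⁻⁵ × 14.2 × (15647)² = 1.118 × 10⁻⁵ × 14.2 × 244,828,609 ≈ 38,868 × g
Target RCF = 38,868 + 40,000 = 78,868 × g
N² = 78,868 / (15.8756 × 10⁻⁵) = 496,787,523
N ≈ √496,787,523 ≈ 22,288.7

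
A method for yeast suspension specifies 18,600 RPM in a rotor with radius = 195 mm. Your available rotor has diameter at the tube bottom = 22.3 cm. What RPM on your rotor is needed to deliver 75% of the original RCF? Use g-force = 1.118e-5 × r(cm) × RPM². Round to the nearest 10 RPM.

21300 RPM

Original rotor: r = 195 mm = 19.5 cm
RCF_original = 1.118 × 10⁻⁵ × 19.5 × (18600)² = 1.118 × 10⁻⁵ × 19.5 × 345,960,000 ≈ 75,422.7 × g
Target RCF = 0.75 × 75,422.7 ≈ 56,567 × g
Your rotor: r = 22.3 / 2 = 11.15 cm
56,567 = 1.118 × 10⁻⁵ × 11.15 × N²
N² = 56,567 / (12.4657 × 10⁻⁵) = 453,781,176
N ≈ √453,781,176 ≈ 21,302.1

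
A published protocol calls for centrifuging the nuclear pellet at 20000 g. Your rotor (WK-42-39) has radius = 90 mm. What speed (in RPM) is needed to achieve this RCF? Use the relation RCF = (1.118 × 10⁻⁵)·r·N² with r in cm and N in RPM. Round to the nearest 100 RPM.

r = 90 mm = 9.0 cm
RCF = 1.118 × 10⁻⁵ × r × N²
20,000 = 1.118 × 10⁻⁵ × 9 × N²
N² = 20,000 / (10.062 × 10⁻⁵) = 198,767,641
N ≈ √198,767,641 ≈ 14,098.5

≈ 14100 RPM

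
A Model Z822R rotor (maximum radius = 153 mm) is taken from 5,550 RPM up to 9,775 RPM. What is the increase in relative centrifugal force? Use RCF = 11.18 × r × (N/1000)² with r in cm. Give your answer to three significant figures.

r = 153 mm = 15.3 cm
RCF₁ = 11.18 × 15.3 × (5.55)² = 11.18 × 15.3 × 30.8025 ≈ 5,268.9 × g
RCF₂ = 11.18 × 15.3 × (9.775)² = 11.18 × 15.3 × 95.550625 ≈ 16,344.3 × g
Increase = 16,344.3 − 5,268.9 = 11,075.4

11100 x g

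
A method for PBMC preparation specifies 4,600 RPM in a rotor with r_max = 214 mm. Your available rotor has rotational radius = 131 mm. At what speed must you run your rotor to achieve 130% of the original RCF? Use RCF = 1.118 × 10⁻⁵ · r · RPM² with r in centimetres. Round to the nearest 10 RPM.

≈ 6700 RPM

Original rotor: r = 214 mm = 21.4 cm
RCF_original = 1.118 × 10⁻⁵ × 21.4 × (4600)² = 1.118 × 10⁻⁵ × 21.4 × 21,160,000 ≈ 5,062.6 × g
Target RCF = 1.3 × 5,062.6 ≈ 6,581.4 × g
Your rotor: r = 131 mm = 13.1 cm
6,581.4 = 1.118 × 10⁻⁵ × 13.1 × N²
N² = 6,581.4 / (14.6458 × 10⁻⁵) = 44,937,115
N ≈ √44,937,115 ≈ 6,703.5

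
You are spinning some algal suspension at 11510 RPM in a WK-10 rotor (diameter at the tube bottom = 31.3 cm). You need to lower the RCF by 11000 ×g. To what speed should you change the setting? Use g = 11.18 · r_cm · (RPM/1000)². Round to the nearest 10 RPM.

r = 31.3 / 2 = 15.65 cm
Current RCF = 11.18 × 15.65 × (11.51)² = 11.18 × 15.65 × 132.4801 ≈ 23,179.6 × g
Target RCF = 23,179.6 − 11,000 = 12,179.6 × g
(N/1000)² = 12,179.6 / 174.967 = 69.61084
N = 1000 × √69.61084 ≈ 8,343.3

N₂ ≈ 8340 RPM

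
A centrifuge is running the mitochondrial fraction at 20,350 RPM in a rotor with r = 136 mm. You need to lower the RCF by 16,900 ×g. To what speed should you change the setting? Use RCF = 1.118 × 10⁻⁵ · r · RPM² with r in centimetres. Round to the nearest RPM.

N₂ ≈ 17406 RPM

r = 136 mm = 13.6 cm
Current RCF = 1.118 × 10⁻⁵ × 13.6 × (20350)² = 1.118 × 10⁻⁵ × 13.6 × 414,122,500 ≈ 62,966.5 × g
Target RCF = 62,966.5 − 16,900 = 46,066.5 × g
N² = 46,066.5 / (15.2048 × 10⁻⁵) = 302,973,403
N ≈ √302,973,403 ≈ 17,406.1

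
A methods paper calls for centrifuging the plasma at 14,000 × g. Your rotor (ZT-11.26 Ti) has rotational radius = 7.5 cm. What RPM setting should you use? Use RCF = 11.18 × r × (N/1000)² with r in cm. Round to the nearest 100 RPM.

12900 RPM

14,000 = 11.18 × 7.5 × (N/1000)²
(N/1000)² = 14,000 / 83.85 = 166.9648
N = 1000 × √166.9648 ≈ 12,921.5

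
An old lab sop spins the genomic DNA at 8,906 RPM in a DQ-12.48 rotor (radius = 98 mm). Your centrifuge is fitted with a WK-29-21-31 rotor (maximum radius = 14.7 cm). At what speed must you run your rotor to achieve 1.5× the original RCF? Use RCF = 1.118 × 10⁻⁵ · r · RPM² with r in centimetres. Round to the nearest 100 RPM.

Original rotor: r = 98 mm = 9.8 cm
RCF_original = 1.118 × 10⁻⁵ × 9.8 × (8906)² = 1.118 × 10⁻⁵ × 9.8 × 79,316,836 ≈ 8,690.3 × g
Target RCF = 1.5 × 8,690.3 ≈ 13,035.4 × g
13,035.4 = 1.118 × 10⁻⁵ × 14.7 × N²
N² = 13,035.4 / (16.4346 × 10⁻⁵) = 79,316,807
N ≈ √79,316,807 ≈ 8,906.0

≈ 8900 RPM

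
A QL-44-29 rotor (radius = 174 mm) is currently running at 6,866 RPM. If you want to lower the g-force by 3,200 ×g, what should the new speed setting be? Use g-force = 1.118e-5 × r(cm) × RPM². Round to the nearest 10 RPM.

5540 RPM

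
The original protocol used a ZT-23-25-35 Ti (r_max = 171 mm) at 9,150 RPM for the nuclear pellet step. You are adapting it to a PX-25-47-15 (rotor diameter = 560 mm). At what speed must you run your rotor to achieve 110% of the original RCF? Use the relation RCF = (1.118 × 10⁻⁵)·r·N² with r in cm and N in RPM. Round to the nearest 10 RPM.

7500 RPM

Original rotor: r = 171 mm = 17.1 cm
RCF = 1.118 × 10⁻⁵ × r × N²
RCF_original = 1.118 × 10⁻⁵ × 17.1 × (9150)² = 1.118 × 10⁻⁵ × 17.1 × 83,722,500 ≈ 16,005.9 × g
Target RCF = 1.1 × 16,005.9 ≈ 17,606.5 × g
Your rotor: r = 560 mm / 2 = 280 mm = 28 cm
17,606.5 = 1.118 × 10⁻⁵ × 28 × N²
N² = 17,606.5 / (31.304 × 10⁻⁵) = 56,243,611
N ≈ √56,243,611 ≈ 7,499.6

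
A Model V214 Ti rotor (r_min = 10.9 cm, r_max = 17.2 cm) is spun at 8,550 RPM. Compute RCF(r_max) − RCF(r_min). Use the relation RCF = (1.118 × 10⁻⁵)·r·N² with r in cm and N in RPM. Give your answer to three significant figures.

RCF_max = 1.118 × 10⁻⁵ × 17.2 × (8550)² = 1.118 × 10⁻⁵ × 17.2 × 73,102,500 ≈ 14,057.3 × g
RCF_min = 1.118 × 10⁻⁵ × 10.9 × (8550)² = 1.118 × 10⁻⁵ × 10.9 × 73,102,500 ≈ 8,908.4 × g
ΔRCF = 14,057.3 − 8,908.4 = 5,148.9

5150 ×g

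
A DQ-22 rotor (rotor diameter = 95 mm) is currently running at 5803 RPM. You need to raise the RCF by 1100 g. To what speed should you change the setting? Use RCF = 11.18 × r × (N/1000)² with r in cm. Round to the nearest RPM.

≈ 7375 RPM

r = 95 mm / 2 = 47.5 mm = 4.75 cm
Current RCF = 11.18 × 4.75 × (5.803)² = 11.18 × 4.75 × 33.674809 ≈ 1,788.3 × g
Target RCF = 1,788.3 + 1,100 = 2,888.3 × g
(N/1000)² = 2,888.3 / 53.105 = 54.38848
N = 1000 × √54.38848 ≈ 7,374.9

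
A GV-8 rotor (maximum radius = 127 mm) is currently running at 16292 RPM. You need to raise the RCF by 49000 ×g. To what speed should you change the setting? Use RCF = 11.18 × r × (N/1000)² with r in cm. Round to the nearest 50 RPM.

≈ 24700 RPM

r = 127 mm = 12.7 cm
Current RCF = 11.18 × 12.7 × (16.292)² = 11.18 × 12.7 × 265.429264 ≈ 37,687.2 × g
Target RCF = 37,687.2 + 49,000 = 86,687.2 × g
(N/1000)² = 86,687.2 / 141.986 = 610.5334
N = 1000 × √610.5334 ≈ 24,709.0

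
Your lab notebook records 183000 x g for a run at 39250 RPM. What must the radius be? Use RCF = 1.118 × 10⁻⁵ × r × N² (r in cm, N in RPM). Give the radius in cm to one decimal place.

≈ 10.6 cm

RCF = 1.118 × 10⁻⁵ × r × N²
183000 = 1.118 × 10⁻⁵ × r × (39250)²
r = 183000 / (1.118 × 10⁻⁵ × 1,540,562,500) = 183000 / 17223.49 ≈ 10.625 cm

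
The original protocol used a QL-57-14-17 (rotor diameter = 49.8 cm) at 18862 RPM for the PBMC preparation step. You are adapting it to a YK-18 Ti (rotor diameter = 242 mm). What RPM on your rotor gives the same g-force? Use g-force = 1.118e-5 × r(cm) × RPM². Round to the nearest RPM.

Original rotor: r = 49.8 / 2 = 24.9 cm
RCF_original = 1.118 × 10⁻⁵ × 24.9 × (18862)² = 1.118 × 10⁻⁵ × 24.9 × 355,775,044 ≈ 99,041.4 × g
Your rotor: r = 242 mm / 2 = 121 mm = 12.1 cm
99,041.4 = 1.118 × 10⁻⁵ × 12.1 × N²
N² = 99,041.4 / (13.5278 × 10⁻⁵) = 732,132,350
N ≈ √732,132,350 ≈ 27,057.9

≈ 27058 RPM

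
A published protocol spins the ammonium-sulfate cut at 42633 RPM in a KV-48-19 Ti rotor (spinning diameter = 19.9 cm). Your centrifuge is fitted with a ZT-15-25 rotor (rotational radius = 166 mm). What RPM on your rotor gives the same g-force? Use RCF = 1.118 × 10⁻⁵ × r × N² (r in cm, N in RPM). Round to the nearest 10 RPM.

Original rotor: r = 19.9 / 2 = 9.95 cm
RCF = 1.118 × 10⁻⁵ × r × N²
RCF_original = 1.118 × 10⁻⁵ × 9.95 × (42633)² = 1.118 × 10⁻⁵ × 9.95 × 1,817,572,689 ≈ 202,188.6 × g
Your rotor: r = 166 mm = 16.6 cm
202,188.6 = 1.118 × 10⁻⁵ × 16.6 × N²
N² = 202,188.6 / (18.5588 × 10⁻⁵) = 1,089,448,671
N ≈ √1,089,448,671 ≈ 33,006.8

33010 RPM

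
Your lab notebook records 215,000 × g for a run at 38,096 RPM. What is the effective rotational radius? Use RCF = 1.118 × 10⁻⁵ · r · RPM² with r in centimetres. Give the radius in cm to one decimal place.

13.3 cm

215000 = 1.118 × 10⁻⁵ × r × (38096)²
r = 215000 / (1.118 × 10⁻⁵ × 1,451,305,216) = 215000 / 16225.59 ≈ 13.251 cm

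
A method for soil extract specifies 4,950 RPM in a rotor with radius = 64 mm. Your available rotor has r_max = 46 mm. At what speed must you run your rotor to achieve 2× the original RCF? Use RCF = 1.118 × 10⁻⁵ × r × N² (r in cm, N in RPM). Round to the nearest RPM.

≈ 8257 RPM

Original rotor: r = 64 mm = 6.4 cm
RCF_original = 1.118 × 10⁻⁵ × 6.4 × (4950)² = 1.118 × 10⁻⁵ × 6.4 × 24,502,500 ≈ 1,753.2 × g
Target RCF = 2 × 1,753.2 ≈ 3,506.4 × g
Your rotor: r = 46 mm = 4.6 cm
3,506.4 = 1.118 × 10⁻⁵ × 4.6 × N²
N² = 3,506.4 / (5.1428 × 10⁻⁵) = 68,180,758
N ≈ √68,180,758 ≈ 8,257.2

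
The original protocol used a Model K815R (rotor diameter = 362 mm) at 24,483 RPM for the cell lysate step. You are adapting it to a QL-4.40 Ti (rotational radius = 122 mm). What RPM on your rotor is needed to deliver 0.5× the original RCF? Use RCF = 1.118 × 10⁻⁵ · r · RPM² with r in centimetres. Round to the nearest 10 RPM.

Original rotor: r = 362 mm / 2 = 181 mm = 18.1 cm
RCF_original = 1.118 × 10⁻⁵ × 18.1 × (24483)² = 1.118 × 10⁻⁵ × 18.1 × 599,417,289 ≈ 121,296.9 × g
Target RCF = 0.5 × 121,296.9 ≈ 60,648.4 × g
Your rotor: r = 122 mm = 12.2 cm
60,648.4 = 1.118 × 10⁻⁵ × 12.2 × N²
N² = 60,648.4 / (13.6396 × 10⁻⁵) = 444,649,403
N ≈ √444,649,403 ≈ 21,086.7

≈ 21090 RPM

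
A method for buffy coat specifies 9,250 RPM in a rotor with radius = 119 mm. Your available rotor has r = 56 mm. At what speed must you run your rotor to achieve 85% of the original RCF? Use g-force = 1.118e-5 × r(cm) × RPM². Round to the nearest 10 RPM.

Original rotor: r = 119 mm = 11.9 cm
RCF_original = 1.118 × 10⁻⁵ × 11.9 × (9250)² = 1.118 × 10⁻⁵ × 11.9 × 85,562,500 ≈ 11,383.4 × g
Target RCF = 0.85 × 11,383.4 ≈ 9,675.9 × g
Your rotor: r = 56 mm = 5.6 cm
9,675.9 = 1.118 × 10⁻⁵ × 5.6 × N²
N² = 9,675.9 / (6.2608 × 10⁻⁵) = 154,547,342
N ≈ √154,547,342 ≈ 12,431.7

12430 RPM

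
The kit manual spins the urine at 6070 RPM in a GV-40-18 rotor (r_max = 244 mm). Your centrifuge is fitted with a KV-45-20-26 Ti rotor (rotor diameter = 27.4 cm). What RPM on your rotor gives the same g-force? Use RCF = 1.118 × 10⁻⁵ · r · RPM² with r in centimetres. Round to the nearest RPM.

Original rotor: r = 244 mm = 24.4 cm
RCF = 1.118 × 10⁻⁵ × r × N²
RCF_original = 1.118 × 10⁻⁵ × 24.4 × (6070)² = 1.118 × 10⁻⁵ × 24.4 × 36,844,900 ≈ 10,051 × g
Your rotor: r = 27.4 / 2 = 13.7 cm
10,051 = 1.118 × 10⁻⁵ × 13.7 × N²
N² = 10,051 / (15.3166 × 10⁻⁵) = 65,621,613
N ≈ √65,621,613 ≈ 8,100.7

≈ 8101 RPM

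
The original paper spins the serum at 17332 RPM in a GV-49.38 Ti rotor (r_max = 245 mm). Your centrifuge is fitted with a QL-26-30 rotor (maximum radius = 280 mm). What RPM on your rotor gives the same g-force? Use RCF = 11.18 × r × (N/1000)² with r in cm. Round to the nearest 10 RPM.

≈ 16210 RPM

Original rotor: r = 245 mm = 24.5 cm
RCF_original = 11.18 × 24.5 × (17.332)² = 11.18 × 24.5 × 300.398224 ≈ 82,282.1 × g
Your rotor: r = 280 mm = 28.0 cm
82,282.1 = 11.18 × 28 × (N/1000)²
(N/1000)² = 82,282.1 / 313.04 = 262.8485
N = 1000 × √262.8485 ≈ 16,212.6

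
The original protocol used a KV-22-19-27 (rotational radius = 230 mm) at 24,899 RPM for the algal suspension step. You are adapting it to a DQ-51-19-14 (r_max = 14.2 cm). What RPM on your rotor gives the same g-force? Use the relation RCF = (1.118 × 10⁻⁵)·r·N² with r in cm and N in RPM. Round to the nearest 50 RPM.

31700 RPM

Original rotor: r = 230 mm = 23.0 cm
RCF = 1.118 × 10⁻⁵ × r × N²
RCF_original = 1.118 × 10⁻⁵ × 23 × (24899)² = 1.118 × 10⁻⁵ × 23 × 619,960,201 ≈ 159,416.6 × g
159,416.6 = 1.118 × 10⁻⁵ × 14.2 × N²
N² = 159,416.6 / (15.8756 × 10⁻⁵) = 1,004,161,103
N ≈ √1,004,161,103 ≈ 31,688.5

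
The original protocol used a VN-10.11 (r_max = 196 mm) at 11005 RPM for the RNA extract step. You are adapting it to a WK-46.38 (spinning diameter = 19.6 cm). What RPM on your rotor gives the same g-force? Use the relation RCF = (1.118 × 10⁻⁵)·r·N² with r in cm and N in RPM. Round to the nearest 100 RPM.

≈ 15600 RPM

Original rotor: r = 196 mm = 19.6 cm
RCF_original = 1.118 × 10⁻⁵ × 19.6 × (11005)² = 1.118 × 10⁻⁵ × 19.6 × 121,110,025 ≈ 26,538.6 × g
Your rotor: r = 19.6 / 2 = 9.8 cm
26,538.6 = 1.118 × 10⁻⁵ × 9.8 × N²
N² = 26,538.6 / (10.9564 × 10⁻⁵) = 242,220,072
N ≈ √242,220,072 ≈ 15,563.4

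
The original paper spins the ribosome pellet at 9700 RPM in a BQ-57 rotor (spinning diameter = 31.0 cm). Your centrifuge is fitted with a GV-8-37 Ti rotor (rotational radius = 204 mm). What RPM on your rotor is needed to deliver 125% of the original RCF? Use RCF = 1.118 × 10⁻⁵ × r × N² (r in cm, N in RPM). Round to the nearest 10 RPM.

Original rotor: r = 31.0 / 2 = 15.5 cm
RCF_original = 1.118 × 10⁻⁵ × 15.5 × (9700)² = 1.118 × 10⁻⁵ × 15.5 × 94,090,000 ≈ 16,304.9 × g
Target RCF = 1.25 × 16,304.9 ≈ 20,381.1 × g
Your rotor: r = 204 mm = 20.4 cm
20,381.1 = 1.118 × 10⁻⁵ × 20.4 × N²
N² = 20,381.1 / (22.8072 × 10⁻⁵) = 89,362,570
N ≈ √89,362,570 ≈ 9,453.2

9450 RPM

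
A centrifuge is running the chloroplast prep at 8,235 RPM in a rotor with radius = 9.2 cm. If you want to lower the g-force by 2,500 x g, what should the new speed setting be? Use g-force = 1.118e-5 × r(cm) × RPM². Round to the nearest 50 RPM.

Current RCF = 1.118 × 10⁻⁵ × 9.2 × (8235)² = 1.118 × 10⁻⁵ × 9.2 × 67,815,225 ≈ 6,975.2 × g
Target RCF = 6,975.2 − 2,500 = 4,475.2 × g
N² = 4,475.2 / (10.2856 × 10⁻⁵) = 43,509,372
N ≈ √43,509,372 ≈ 6,596.2

≈ 6600 RPM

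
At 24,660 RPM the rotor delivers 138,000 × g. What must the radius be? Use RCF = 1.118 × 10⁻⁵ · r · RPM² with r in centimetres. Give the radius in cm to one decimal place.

r ≈ 20.3 cm

138000 = 1.118 × 10⁻⁵ × r × (24660)²
r = 138000 / (1.118 × 10⁻⁵ × 608,115,600) = 138000 / 6798.732 ≈ 20.298 cm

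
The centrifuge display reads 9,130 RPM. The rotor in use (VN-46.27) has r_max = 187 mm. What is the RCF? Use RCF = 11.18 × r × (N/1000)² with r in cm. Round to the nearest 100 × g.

r = 187 mm = 18.7 cm
RCF = 11.18 × r × (N/1000)²
RCF = 11.18 × 18.7 × (9.13)² = 11.18 × 18.7 × 83.3569 ≈ 17,427.1 × g

≈ 17400 x g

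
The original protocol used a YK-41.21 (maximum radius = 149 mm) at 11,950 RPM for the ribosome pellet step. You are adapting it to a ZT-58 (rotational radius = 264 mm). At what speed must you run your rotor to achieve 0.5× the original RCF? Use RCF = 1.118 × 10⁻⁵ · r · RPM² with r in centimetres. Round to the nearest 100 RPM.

6300 RPM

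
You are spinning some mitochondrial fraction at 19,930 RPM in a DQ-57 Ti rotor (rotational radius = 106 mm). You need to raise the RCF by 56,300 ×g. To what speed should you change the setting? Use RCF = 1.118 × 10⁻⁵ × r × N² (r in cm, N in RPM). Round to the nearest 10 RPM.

r = 106 mm = 10.6 cm
Current RCF = 1.118 × 10⁻⁵ × 10.6 × (19930)² = 1.118 × 10⁻⁵ × 10.6 × 397,204,900 ≈ 47,072 × g
Target RCF = 47,072 + 56,300 = 103,372 × g
N² = 103,372 / (11.8508 × 10⁻⁵) = 872,278,665
N ≈ √872,278,665 ≈ 29,534.4

≈ 29530 RPM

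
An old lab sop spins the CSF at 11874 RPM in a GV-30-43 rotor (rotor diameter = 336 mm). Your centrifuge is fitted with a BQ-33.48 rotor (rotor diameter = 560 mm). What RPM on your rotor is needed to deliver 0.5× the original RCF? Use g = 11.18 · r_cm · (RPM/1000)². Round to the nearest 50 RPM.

Original rotor: r = 336 mm / 2 = 168 mm = 16.8 cm
RCF_original = 11.18 × 16.8 × (11.874)² = 11.18 × 16.8 × 140.991876 ≈ 26,481.7 × g
Target RCF = 0.5 × 26,481.7 ≈ 13,240.9 × g
Your rotor: r = 560 mm / 2 = 280 mm = 28 cm
13,240.9 = 11.18 × 28 × (N/1000)²
(N/1000)² = 13,240.9 / 313.04 = 42.29779
N = 1000 × √42.29779 ≈ 6,503.7

≈ 6500 RPM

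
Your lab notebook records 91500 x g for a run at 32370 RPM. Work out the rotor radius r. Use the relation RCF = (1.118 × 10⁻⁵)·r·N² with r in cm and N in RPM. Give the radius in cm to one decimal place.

≈ 7.8 cm

91500 = 1.118 × 10⁻⁵ × r × (32370)²
r = 91500 / (1.118 × 10⁻⁵ × 1,047,816,900) = 91500 / 11714.59 ≈ 7.811 cm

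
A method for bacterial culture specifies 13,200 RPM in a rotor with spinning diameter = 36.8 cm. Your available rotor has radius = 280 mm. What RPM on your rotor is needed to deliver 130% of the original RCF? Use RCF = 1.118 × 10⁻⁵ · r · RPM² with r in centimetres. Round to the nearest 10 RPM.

12200 RPM

Original rotor: r = 36.8 / 2 = 18.4 cm
RCF_original = 1.118 × 10⁻⁵ × 18.4 × (13200)² = 1.118 × 10⁻⁵ × 18.4 × 174,240,000 ≈ 35,843.3 × g
Target RCF = 1.3 × 35,843.3 ≈ 46,596.3 × g
Your rotor: r = 280 mm = 28.0 cm
46,596.3 = 1.118 × 10⁻⁵ × 28 × N²
N² = 46,596.3 / (31.304 × 10⁻⁵) = 148,850,946
N ≈ √148,850,946 ≈ 12,200.4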